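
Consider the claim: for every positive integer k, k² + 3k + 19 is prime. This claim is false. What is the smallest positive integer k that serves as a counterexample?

For k = 1, 2, 3, 4, …, 12, 13, 14 the conclusion holds.
k = 15: k² + 3k + 19 = 289 = 17 × 17, composite.

k = 15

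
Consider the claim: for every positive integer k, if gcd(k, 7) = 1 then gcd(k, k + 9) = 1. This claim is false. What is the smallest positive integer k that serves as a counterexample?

For k = 1, 2 the conclusion holds.
k = 3: gcd(3, 12) = 3.
Hence k = 3 is a counterexample.

k = 3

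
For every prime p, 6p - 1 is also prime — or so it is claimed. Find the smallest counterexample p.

p = 11

We need the least prime p for which 6p - 1 is not prime.
For p = 2, 3, 5, 7 the conclusion holds.
p = 11: 6p - 1 = 65 = 5 × 13, not prime.
Hence p = 11 is a counterexample.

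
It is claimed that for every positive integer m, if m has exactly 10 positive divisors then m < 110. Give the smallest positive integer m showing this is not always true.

m = 48: τ(48) = 10; 48 < 110.
m = 80: τ(80) = 10; 80 < 110.
m = 112: τ(112) = 10; 112 ≥ 110.
Hence m = 112 is a counterexample.

m = 112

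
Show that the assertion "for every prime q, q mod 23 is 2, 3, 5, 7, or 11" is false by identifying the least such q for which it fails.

q = 13

Check each prime q in order until the claim fails.
For q = 2, 3, 5, 7, 11 the conclusion holds.
q = 13: 13 mod 23 = 13 — not in {2, 3, 5, 7, 11}.
So q = 13 is the smallest counterexample.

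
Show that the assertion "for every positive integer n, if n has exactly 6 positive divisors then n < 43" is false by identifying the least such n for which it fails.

For n = 12, 18, 20, 28, 32 the conclusion holds.
n = 44: τ(44) = 6; 44 ≥ 43.

n = 44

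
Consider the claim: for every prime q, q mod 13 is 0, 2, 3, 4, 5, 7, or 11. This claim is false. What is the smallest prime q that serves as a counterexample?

A counterexample is any prime q such that the claim fails; we check each in order.
q = 2: 2 mod 13 = 2.
q = 3: 3 mod 13 = 3.
q = 5: 5 mod 13 = 5.
q = 7: 7 mod 13 = 7.
q = 11: 11 mod 13 = 11.
q = 13: 13 mod 13 = 0.
q = 17: 17 mod 13 = 4.
q = 19: 19 mod 13 = 6 — not in {0, 2, 3, 4, 5, 7, 11}.
So q = 19 is the smallest counterexample.

q = 19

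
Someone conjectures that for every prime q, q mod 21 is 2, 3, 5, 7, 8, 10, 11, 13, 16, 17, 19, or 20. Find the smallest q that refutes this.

We need the least prime q for which the claim fails.
For q = 2, 3, 5, 7, …, 31, 37, 41 the conclusion holds.
q = 43: 43 mod 21 = 1 — not in {2, 3, 5, 7, 8, 10, 11, 13, 16, 17, 19, 20}.

q = 43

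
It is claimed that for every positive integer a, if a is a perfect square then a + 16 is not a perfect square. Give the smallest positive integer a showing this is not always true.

a = 9

We need the least positive integer a for which a is a perfect square but a + 16 is a perfect square.
a = 1: 1 + 16 = 17, not a perfect square.
a = 4: 4 + 16 = 20, not a perfect square.
a = 9: 9 = 3² and 9 + 16 = 25 = 5².
Hence a = 9 is a counterexample.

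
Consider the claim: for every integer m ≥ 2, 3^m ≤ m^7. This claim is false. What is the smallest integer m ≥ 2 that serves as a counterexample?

m = 19

We need the least integer m ≥ 2 for which 3^m > m^7.
The first 17 eligible values, up to m = 18, all satisfy the conclusion.
m = 19: 3^m = 1162261467 and m^7 = 893871739, so 1162261467 > 893871739.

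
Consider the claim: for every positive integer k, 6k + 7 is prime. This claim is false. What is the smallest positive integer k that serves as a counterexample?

For k = 1, 2 the conclusion holds.
k = 3: 6k + 7 = 25 = 5 × 5, composite.

k = 3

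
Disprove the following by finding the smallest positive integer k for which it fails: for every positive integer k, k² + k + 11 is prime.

k = 10

Check each positive integer k in order until k² + k + 11 is not prime.
The first 9 eligible values, up to k = 9, all satisfy the conclusion.
k = 10: k² + k + 11 = 121 = 11 × 11, composite.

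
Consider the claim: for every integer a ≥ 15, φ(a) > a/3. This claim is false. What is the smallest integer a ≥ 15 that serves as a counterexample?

A counterexample is any integer a ≥ 15 such that the claim fails; we check each in order.
a = 15: φ(15) = 8 and 15/3 = 5, so φ(15) > 15/3.
a = 16: φ(16) = 8 and 16/3 = 16/3, so φ(16) > 16/3.
a = 17: φ(17) = 16 and 17/3 = 17/3, so φ(17) > 17/3.
a = 18: φ(18) = 6 and 18/3 = 6, so φ(18) ≤ 18/3.

a = 18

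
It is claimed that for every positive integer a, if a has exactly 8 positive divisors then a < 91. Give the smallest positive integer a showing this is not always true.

We need the least positive integer a for which a has exactly 8 positive divisors but the claim fails.
For a = 24, 30, 40, 42, 54, 56, 66, 70, 78, 88 the conclusion holds.
a = 102: τ(102) = 8; 102 ≥ 91.

a = 102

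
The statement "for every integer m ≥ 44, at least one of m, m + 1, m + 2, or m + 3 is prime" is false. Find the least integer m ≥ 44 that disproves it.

A counterexample is any integer m ≥ 44 such that m, m + 1, m + 2, m + 3 are all composite; we check each in order.
m = 44: 47 is prime.
m = 45: 47 is prime.
m = 46: 47 is prime.
m = 47: 47 is prime.
m = 48: 48 = 2 × 24; 49 = 7 × 7; 50 = 2 × 25; 51 = 3 × 17 — all composite.
Hence m = 48 is a counterexample.

m = 48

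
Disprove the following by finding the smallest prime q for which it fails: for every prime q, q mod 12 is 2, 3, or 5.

q = 7

We need the least prime q for which the claim fails.
For q = 2, 3, 5 the conclusion holds.
q = 7: 7 mod 12 = 7 — not in {2, 3, 5}.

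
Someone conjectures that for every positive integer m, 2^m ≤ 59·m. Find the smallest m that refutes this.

m = 10

We need the least positive integer m for which 2^m > 59·m.
For m = 1, 2, 3, 4, 5, 6, 7, 8, 9 the conclusion holds.
m = 10: 2^m = 1024 and 59·m = 590, so 1024 > 590.
Hence m = 10 is a counterexample.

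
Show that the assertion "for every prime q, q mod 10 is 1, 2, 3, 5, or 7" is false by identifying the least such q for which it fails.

We need the least prime q for which the claim fails.
For q = 2, 3, 5, 7, 11, 13, 17 the conclusion holds.
q = 19: 19 mod 10 = 9 — not in {1, 2, 3, 5, 7}.
So q = 19 is the smallest counterexample.

q = 19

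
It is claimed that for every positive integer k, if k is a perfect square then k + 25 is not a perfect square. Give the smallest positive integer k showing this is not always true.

k = 144

A counterexample is any positive integer k such that k is a perfect square but k + 25 is a perfect square; we check each in order.
For k = 1, 4, 9, 16, …, 81, 100, 121 the conclusion holds.
k = 144: 144 = 12² and 144 + 25 = 169 = 13².
So k = 144 is the smallest counterexample.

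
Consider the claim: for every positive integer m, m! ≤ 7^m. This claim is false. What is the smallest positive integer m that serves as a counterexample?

m = 17

A counterexample is any positive integer m such that m! > 7^m; we check each in order.
The first 16 eligible values, up to m = 16, all satisfy the conclusion.
m = 17: m! = 355687428096000 and 7^m = 232630513987207, so 355687428096000 > 232630513987207.
Thus m = 17 disproves the claim, and no smaller m works.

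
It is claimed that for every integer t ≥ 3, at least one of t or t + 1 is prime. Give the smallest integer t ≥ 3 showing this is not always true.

We need the least integer t ≥ 3 for which t, t + 1 are both composite.
t = 3: 3 is prime.
t = 4: 5 is prime.
t = 5: 5 is prime.
t = 6: 7 is prime.
t = 7: 7 is prime.
t = 8: 8 = 2 × 4; 9 = 3 × 3 — both composite.
Thus t = 8 disproves the claim, and no smaller t works.

t = 8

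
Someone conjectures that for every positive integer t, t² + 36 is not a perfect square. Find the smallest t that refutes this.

t = 8

Check each positive integer t in order until t² + 36 is a perfect square.
For t = 1, 2, 3, 4, 5, 6, 7 the conclusion holds.
t = 8: 8² + 36 = 100 = 10², a perfect square.
So t = 8 is the smallest counterexample.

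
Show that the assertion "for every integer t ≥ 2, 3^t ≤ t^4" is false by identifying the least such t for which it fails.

t = 8

A counterexample is any integer t ≥ 2 such that 3^t > t^4; we check each in order.
t = 2: 3^t = 9 and t^4 = 16, so 9 ≤ 16.
t = 3: 3^t = 27 and t^4 = 81, so 27 ≤ 81.
t = 4: 3^t = 81 and t^4 = 256, so 81 ≤ 256.
t = 5: 3^t = 243 and t^4 = 625, so 243 ≤ 625.
t = 6: 3^t = 729 and t^4 = 1296, so 729 ≤ 1296.
t = 7: 3^t = 2187 and t^4 = 2401, so 2187 ≤ 2401.
t = 8: 3^t = 6561 and t^4 = 4096, so 6561 > 4096.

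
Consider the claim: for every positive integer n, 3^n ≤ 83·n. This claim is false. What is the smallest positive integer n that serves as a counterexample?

A counterexample is any positive integer n such that 3^n > 83·n; we check each in order.
The first 5 eligible values, up to n = 5, all satisfy the conclusion.
n = 6: 3^n = 729 and 83·n = 498, so 729 > 498.
Thus n = 6 disproves the claim, and no smaller n works.

n = 6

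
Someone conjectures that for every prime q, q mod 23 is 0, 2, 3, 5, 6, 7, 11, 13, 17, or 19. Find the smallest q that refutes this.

q = 31

We need the least prime q for which the claim fails.
For q = 2, 3, 5, 7, 11, 13, 17, 19, 23, 29 the conclusion holds.
q = 31: 31 mod 23 = 8 — not in {0, 2, 3, 5, 6, 7, 11, 13, 17, 19}.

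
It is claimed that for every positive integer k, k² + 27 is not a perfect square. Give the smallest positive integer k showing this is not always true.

We need the least positive integer k for which k² + 27 is a perfect square.
For k = 1, 2 the conclusion holds.
k = 3: 3² + 27 = 36 = 6², a perfect square.

k = 3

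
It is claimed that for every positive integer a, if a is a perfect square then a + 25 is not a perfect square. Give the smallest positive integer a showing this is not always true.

a = 144

For a = 1, 4, 9, 16, …, 81, 100, 121 the conclusion holds.
a = 144: 144 = 12² and 144 + 25 = 169 = 13².
Hence a = 144 is a counterexample.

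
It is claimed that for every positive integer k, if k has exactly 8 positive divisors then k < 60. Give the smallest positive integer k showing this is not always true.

k = 66

Check each positive integer k in order until k has exactly 8 positive divisors but the claim fails.
k = 24: τ(24) = 8; 24 < 60.
k = 30: τ(30) = 8; 30 < 60.
k = 40: τ(40) = 8; 40 < 60.
k = 42: τ(42) = 8; 42 < 60.
k = 54: τ(54) = 8; 54 < 60.
k = 56: τ(56) = 8; 56 < 60.
k = 66: τ(66) = 8; 66 ≥ 60.
Thus k = 66 disproves the claim, and no smaller k works.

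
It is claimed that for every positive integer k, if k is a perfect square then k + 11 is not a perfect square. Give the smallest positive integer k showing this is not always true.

k = 25

We need the least positive integer k for which k is a perfect square but k + 11 is a perfect square.
For k = 1, 4, 9, 16 the conclusion holds.
k = 25: 25 = 5² and 25 + 11 = 36 = 6².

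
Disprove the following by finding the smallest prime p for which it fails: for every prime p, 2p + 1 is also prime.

p = 7

p = 2: 2p + 1 = 5, prime.
p = 3: 2p + 1 = 7, prime.
p = 5: 2p + 1 = 11, prime.
p = 7: 2p + 1 = 15 = 3 × 5, not prime.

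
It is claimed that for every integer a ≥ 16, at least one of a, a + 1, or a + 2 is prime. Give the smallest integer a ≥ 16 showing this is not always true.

Check each integer a ≥ 16 in order until a, a + 1, a + 2 are all composite.
For a = 16, 17, 18, 19 the conclusion holds.
a = 20: 20 = 2 × 10; 21 = 3 × 7; 22 = 2 × 11 — all composite.

a = 20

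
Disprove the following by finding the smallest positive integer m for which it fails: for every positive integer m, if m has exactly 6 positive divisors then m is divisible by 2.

Check each positive integer m in order until m has exactly 6 positive divisors but m is not divisible by 2.
For m = 12, 18, 20, 28, 32, 44 the conclusion holds.
m = 45: τ(45) = 6; 45 mod 2 = 1.
Thus m = 45 disproves the claim, and no smaller m works.

m = 45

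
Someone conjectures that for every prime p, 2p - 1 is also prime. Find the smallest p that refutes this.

p = 5

A counterexample is any prime p such that 2p - 1 is not prime; we check each in order.
For p = 2, 3 the conclusion holds.
p = 5: 2p - 1 = 9 = 3 × 3, not prime.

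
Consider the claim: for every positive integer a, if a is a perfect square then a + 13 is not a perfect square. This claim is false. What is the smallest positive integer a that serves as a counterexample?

We need the least positive integer a for which a is a perfect square but a + 13 is a perfect square.
The first 5 eligible values, up to a = 25, all satisfy the conclusion.
a = 36: 36 = 6² and 36 + 13 = 49 = 7².
So a = 36 is the smallest counterexample.

a = 36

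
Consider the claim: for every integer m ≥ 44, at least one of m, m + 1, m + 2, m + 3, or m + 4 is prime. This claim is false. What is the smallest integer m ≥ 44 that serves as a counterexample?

The first 4 eligible values, up to m = 47, all satisfy the conclusion.
m = 48: 48 = 2 × 24; 49 = 7 × 7; 50 = 2 × 25; 51 = 3 × 17; 52 = 2 × 26 — all composite.
Thus m = 48 disproves the claim, and no smaller m works.

m = 48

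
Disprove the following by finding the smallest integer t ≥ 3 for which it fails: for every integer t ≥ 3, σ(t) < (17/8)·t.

For t = 3, 4, 5, 6, 7, 8, 9, 10, 11 the conclusion holds.
t = 12: σ(12) = 28; 28 ≥ 51/2.
So t = 12 is the smallest counterexample.

t = 12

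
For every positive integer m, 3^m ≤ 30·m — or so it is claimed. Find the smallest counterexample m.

Check each positive integer m in order until 3^m > 30·m.
m = 1: 3^m = 3 and 30·m = 30, so 3 ≤ 30.
m = 2: 3^m = 9 and 30·m = 60, so 9 ≤ 60.
m = 3: 3^m = 27 and 30·m = 90, so 27 ≤ 90.
m = 4: 3^m = 81 and 30·m = 120, so 81 ≤ 120.
m = 5: 3^m = 243 and 30·m = 150, so 243 > 150.
Thus m = 5 disproves the claim, and no smaller m works.

m = 5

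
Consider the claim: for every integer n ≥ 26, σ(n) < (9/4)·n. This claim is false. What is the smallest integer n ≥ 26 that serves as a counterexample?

n = 30

n = 26: σ(26) = 42; 42 < 117/2.
n = 27: σ(27) = 40; 40 < 243/4.
n = 28: σ(28) = 56; 56 < 63.
n = 29: σ(29) = 30; 30 < 261/4.
n = 30: σ(30) = 72; 72 ≥ 135/2.
So n = 30 is the smallest counterexample.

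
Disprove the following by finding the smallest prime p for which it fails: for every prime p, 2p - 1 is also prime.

p = 5

Check each prime p in order until 2p - 1 is not prime.
p = 2: 2p - 1 = 3, prime.
p = 3: 2p - 1 = 5, prime.
p = 5: 2p - 1 = 9 = 3 × 3, not prime.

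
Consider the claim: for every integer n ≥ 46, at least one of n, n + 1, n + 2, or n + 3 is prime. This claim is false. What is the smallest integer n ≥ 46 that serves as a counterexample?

A counterexample is any integer n ≥ 46 such that n, n + 1, n + 2, n + 3 are all composite; we check each in order.
n = 46: 47 is prime.
n = 47: 47 is prime.
n = 48: 48 = 2 × 24; 49 = 7 × 7; 50 = 2 × 25; 51 = 3 × 17 — all composite.

n = 48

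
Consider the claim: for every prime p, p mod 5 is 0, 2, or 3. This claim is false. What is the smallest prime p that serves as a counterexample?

A counterexample is any prime p such that the claim fails; we check each in order.
For p = 2, 3, 5, 7 the conclusion holds.
p = 11: 11 mod 5 = 1 — not in {0, 2, 3}.
Thus p = 11 disproves the claim, and no smaller p works.

p = 11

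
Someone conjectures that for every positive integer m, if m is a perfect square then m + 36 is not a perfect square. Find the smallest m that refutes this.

m = 64

We need the least positive integer m for which m is a perfect square but m + 36 is a perfect square.
The first 7 eligible values, up to m = 49, all satisfy the conclusion.
m = 64: 64 = 8² and 64 + 36 = 100 = 10².
So m = 64 is the smallest counterexample.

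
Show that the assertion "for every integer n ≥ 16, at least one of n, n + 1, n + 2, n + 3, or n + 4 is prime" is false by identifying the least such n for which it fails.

n = 24

For n = 16, 17, 18, 19, 20, 21, 22, 23 the conclusion holds.
n = 24: 24 = 2 × 12; 25 = 5 × 5; 26 = 2 × 13; 27 = 3 × 9; 28 = 2 × 14 — all composite.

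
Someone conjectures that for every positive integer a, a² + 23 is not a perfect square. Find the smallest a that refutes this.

Check each positive integer a in order until a² + 23 is a perfect square.
The first 10 eligible values, up to a = 10, all satisfy the conclusion.
a = 11: 11² + 23 = 144 = 12², a perfect square.

a = 11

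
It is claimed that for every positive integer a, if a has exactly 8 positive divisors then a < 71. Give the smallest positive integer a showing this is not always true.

We need the least positive integer a for which a has exactly 8 positive divisors but the claim fails.
For a = 24, 30, 40, 42, 54, 56, 66, 70 the conclusion holds.
a = 78: τ(78) = 8; 78 ≥ 71.

a = 78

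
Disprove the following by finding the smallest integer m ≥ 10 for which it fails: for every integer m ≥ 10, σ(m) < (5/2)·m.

m = 24

A counterexample is any integer m ≥ 10 such that the claim fails; we check each in order.
The first 14 eligible values, up to m = 23, all satisfy the conclusion.
m = 24: σ(24) = 60; 60 ≥ 60.
So m = 24 is the smallest counterexample.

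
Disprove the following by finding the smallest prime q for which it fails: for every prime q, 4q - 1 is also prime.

Check each prime q in order until 4q - 1 is not prime.
For q = 2, 3, 5 the conclusion holds.
q = 7: 4q - 1 = 27 = 3 × 9, not prime.

q = 7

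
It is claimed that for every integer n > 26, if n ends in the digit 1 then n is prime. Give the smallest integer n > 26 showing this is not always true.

n = 51

We need the least integer n > 26 for which n ends in the digit 1 but n is not prime.
For n = 31, 41 the conclusion holds.
n = 51: 51 ends in 1; 51 = 3 × 17, composite.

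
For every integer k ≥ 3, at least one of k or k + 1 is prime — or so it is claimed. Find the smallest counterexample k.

Check each integer k ≥ 3 in order until k, k + 1 are both composite.
The first 5 eligible values, up to k = 7, all satisfy the conclusion.
k = 8: 8 = 2 × 4; 9 = 3 × 3 — both composite.
Thus k = 8 disproves the claim, and no smaller k works.

k = 8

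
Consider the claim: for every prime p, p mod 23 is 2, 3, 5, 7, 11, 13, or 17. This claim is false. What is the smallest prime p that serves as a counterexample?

Check each prime p in order until the claim fails.
The first 7 eligible values, up to p = 17, all satisfy the conclusion.
p = 19: 19 mod 23 = 19 — not in {2, 3, 5, 7, 11, 13, 17}.

p = 19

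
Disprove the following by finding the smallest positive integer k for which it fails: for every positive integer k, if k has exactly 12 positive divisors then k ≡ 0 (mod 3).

k = 140

For k = 60, 72, 84, 90, 96, 108, 126, 132 the conclusion holds.
k = 140: τ(140) = 12; 140 ≡ 2 (mod 3).
Thus k = 140 disproves the claim, and no smaller k works.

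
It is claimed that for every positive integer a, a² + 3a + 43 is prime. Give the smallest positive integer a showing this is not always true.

For a = 1, 2, 3, 4, …, 36, 37, 38 the conclusion holds.
a = 39: a² + 3a + 43 = 1681 = 41 × 41, composite.
Hence a = 39 is a counterexample.

a = 39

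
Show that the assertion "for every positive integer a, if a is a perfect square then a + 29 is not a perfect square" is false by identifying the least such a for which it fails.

For a = 1, 4, 9, 16, …, 121, 144, 169 the conclusion holds.
a = 196: 196 = 14² and 196 + 29 = 225 = 15².
Hence a = 196 is a counterexample.

a = 196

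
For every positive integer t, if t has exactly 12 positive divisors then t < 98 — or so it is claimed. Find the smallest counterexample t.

We need the least positive integer t for which t has exactly 12 positive divisors but the claim fails.
For t = 60, 72, 84, 90, 96 the conclusion holds.
t = 108: τ(108) = 12; 108 ≥ 98.

t = 108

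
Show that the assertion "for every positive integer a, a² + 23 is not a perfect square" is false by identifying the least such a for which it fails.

We need the least positive integer a for which a² + 23 is a perfect square.
The first 10 eligible values, up to a = 10, all satisfy the conclusion.
a = 11: 11² + 23 = 144 = 12², a perfect square.
Thus a = 11 disproves the claim, and no smaller a works.

a = 11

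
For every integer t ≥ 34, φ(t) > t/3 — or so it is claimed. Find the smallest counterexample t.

For t = 34, 35 the conclusion holds.
t = 36: φ(36) = 12 and 36/3 = 12, so φ(36) ≤ 36/3.
So t = 36 is the smallest counterexample.

t = 36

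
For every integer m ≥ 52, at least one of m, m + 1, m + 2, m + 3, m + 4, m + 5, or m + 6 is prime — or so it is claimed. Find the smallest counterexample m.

m = 90

We need the least integer m ≥ 52 for which m, m + 1, m + 2, m + 3, m + 4, m + 5, m + 6 are all composite.
The first 38 eligible values, up to m = 89, all satisfy the conclusion.
m = 90: 90 = 2 × 45; 91 = 7 × 13; 92 = 2 × 46; 93 = 3 × 31; 94 = 2 × 47; 95 = 5 × 19; 96 = 2 × 48 — all composite.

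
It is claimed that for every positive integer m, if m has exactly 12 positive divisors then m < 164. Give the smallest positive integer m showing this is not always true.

A counterexample is any positive integer m such that m has exactly 12 positive divisors but the claim fails; we check each in order.
For m = 60, 72, 84, 90, …, 150, 156, 160 the conclusion holds.
m = 198: τ(198) = 12; 198 ≥ 164.

m = 198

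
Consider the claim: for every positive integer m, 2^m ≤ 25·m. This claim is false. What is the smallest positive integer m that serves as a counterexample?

A counterexample is any positive integer m such that 2^m > 25·m; we check each in order.
The first 7 eligible values, up to m = 7, all satisfy the conclusion.
m = 8: 2^m = 256 and 25·m = 200, so 256 > 200.

m = 8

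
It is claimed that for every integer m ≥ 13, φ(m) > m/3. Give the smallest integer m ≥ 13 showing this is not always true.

m = 18

Check each integer m ≥ 13 in order until the claim fails.
m = 13: φ(13) = 12 and 13/3 = 13/3, so φ(13) > 13/3.
m = 14: φ(14) = 6 and 14/3 = 14/3, so φ(14) > 14/3.
m = 15: φ(15) = 8 and 15/3 = 5, so φ(15) > 15/3.
m = 16: φ(16) = 8 and 16/3 = 16/3, so φ(16) > 16/3.
m = 17: φ(17) = 16 and 17/3 = 17/3, so φ(17) > 17/3.
m = 18: φ(18) = 6 and 18/3 = 6, so φ(18) ≤ 18/3.
Hence m = 18 is a counterexample.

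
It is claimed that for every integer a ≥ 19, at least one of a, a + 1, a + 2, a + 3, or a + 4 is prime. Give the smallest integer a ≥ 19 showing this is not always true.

a = 24

A counterexample is any integer a ≥ 19 such that a, a + 1, a + 2, a + 3, a + 4 are all composite; we check each in order.
The first 5 eligible values, up to a = 23, all satisfy the conclusion.
a = 24: 24 = 2 × 12; 25 = 5 × 5; 26 = 2 × 13; 27 = 3 × 9; 28 = 2 × 14 — all composite.
So a = 24 is the smallest counterexample.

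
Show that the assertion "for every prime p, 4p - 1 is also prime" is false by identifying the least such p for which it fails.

p = 7

p = 2: 4p - 1 = 7, prime.
p = 3: 4p - 1 = 11, prime.
p = 5: 4p - 1 = 19, prime.
p = 7: 4p - 1 = 27 = 3 × 9, not prime.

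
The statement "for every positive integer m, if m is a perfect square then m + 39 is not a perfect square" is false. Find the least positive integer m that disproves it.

m = 25

We need the least positive integer m for which m is a perfect square but m + 39 is a perfect square.
For m = 1, 4, 9, 16 the conclusion holds.
m = 25: 25 = 5² and 25 + 39 = 64 = 8².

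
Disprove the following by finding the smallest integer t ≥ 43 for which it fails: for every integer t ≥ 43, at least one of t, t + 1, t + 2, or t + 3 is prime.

The first 5 eligible values, up to t = 47, all satisfy the conclusion.
t = 48: 48 = 2 × 24; 49 = 7 × 7; 50 = 2 × 25; 51 = 3 × 17 — all composite.
So t = 48 is the smallest counterexample.

t = 48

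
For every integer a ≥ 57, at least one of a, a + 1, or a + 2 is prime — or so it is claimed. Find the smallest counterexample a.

a = 57: 59 is prime.
a = 58: 59 is prime.
a = 59: 59 is prime.
a = 60: 61 is prime.
a = 61: 61 is prime.
a = 62: 62 = 2 × 31; 63 = 3 × 21; 64 = 2 × 32 — all composite.
Hence a = 62 is a counterexample.

a = 62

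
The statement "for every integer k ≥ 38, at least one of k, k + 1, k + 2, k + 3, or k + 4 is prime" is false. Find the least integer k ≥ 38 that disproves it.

Check each integer k ≥ 38 in order until k, k + 1, k + 2, k + 3, k + 4 are all composite.
For k = 38, 39, 40, 41, 42, 43, 44, 45, 46, 47 the conclusion holds.
k = 48: 48 = 2 × 24; 49 = 7 × 7; 50 = 2 × 25; 51 = 3 × 17; 52 = 2 × 26 — all composite.
Hence k = 48 is a counterexample.

k = 48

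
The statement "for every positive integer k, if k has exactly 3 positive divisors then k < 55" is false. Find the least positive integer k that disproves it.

k = 121

We need the least positive integer k for which k has exactly 3 positive divisors but the claim fails.
k = 4: τ(4) = 3; 4 < 55.
k = 9: τ(9) = 3; 9 < 55.
k = 25: τ(25) = 3; 25 < 55.
k = 49: τ(49) = 3; 49 < 55.
k = 121: τ(121) = 3; 121 ≥ 55.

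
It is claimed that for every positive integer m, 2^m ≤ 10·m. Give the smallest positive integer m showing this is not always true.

m = 6

A counterexample is any positive integer m such that 2^m > 10·m; we check each in order.
m = 1: 2^m = 2 and 10·m = 10, so 2 ≤ 10.
m = 2: 2^m = 4 and 10·m = 20, so 4 ≤ 20.
m = 3: 2^m = 8 and 10·m = 30, so 8 ≤ 30.
m = 4: 2^m = 16 and 10·m = 40, so 16 ≤ 40.
m = 5: 2^m = 32 and 10·m = 50, so 32 ≤ 50.
m = 6: 2^m = 64 and 10·m = 60, so 64 > 60.
So m = 6 is the smallest counterexample.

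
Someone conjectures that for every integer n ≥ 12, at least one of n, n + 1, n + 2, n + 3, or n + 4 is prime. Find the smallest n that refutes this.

A counterexample is any integer n ≥ 12 such that n, n + 1, n + 2, n + 3, n + 4 are all composite; we check each in order.
For n = 12, 13, 14, 15, …, 21, 22, 23 the conclusion holds.
n = 24: 24 = 2 × 12; 25 = 5 × 5; 26 = 2 × 13; 27 = 3 × 9; 28 = 2 × 14 — all composite.

n = 24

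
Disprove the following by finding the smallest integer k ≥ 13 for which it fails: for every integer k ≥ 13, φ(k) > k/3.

k = 18

A counterexample is any integer k ≥ 13 such that the claim fails; we check each in order.
The first 5 eligible values, up to k = 17, all satisfy the conclusion.
k = 18: φ(18) = 6 and 18/3 = 6, so φ(18) ≤ 18/3.
So k = 18 is the smallest counterexample.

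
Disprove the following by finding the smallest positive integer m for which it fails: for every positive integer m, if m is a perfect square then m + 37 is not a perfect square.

For m = 1, 4, 9, 16, …, 225, 256, 289 the conclusion holds.
m = 324: 324 = 18² and 324 + 37 = 361 = 19².

m = 324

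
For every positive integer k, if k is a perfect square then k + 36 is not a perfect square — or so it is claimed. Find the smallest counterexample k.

k = 64

The first 7 eligible values, up to k = 49, all satisfy the conclusion.
k = 64: 64 = 8² and 64 + 36 = 100 = 10².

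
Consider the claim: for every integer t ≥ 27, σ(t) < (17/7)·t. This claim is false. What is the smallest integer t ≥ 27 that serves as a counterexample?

t = 36

Check each integer t ≥ 27 in order until the claim fails.
For t = 27, 28, 29, 30, 31, 32, 33, 34, 35 the conclusion holds.
t = 36: σ(36) = 91; 91 ≥ 612/7.
So t = 36 is the smallest counterexample.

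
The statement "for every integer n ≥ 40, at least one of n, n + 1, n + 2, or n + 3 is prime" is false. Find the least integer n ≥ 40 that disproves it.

n = 48

Check each integer n ≥ 40 in order until n, n + 1, n + 2, n + 3 are all composite.
For n = 40, 41, 42, 43, 44, 45, 46, 47 the conclusion holds.
n = 48: 48 = 2 × 24; 49 = 7 × 7; 50 = 2 × 25; 51 = 3 × 17 — all composite.
Thus n = 48 disproves the claim, and no smaller n works.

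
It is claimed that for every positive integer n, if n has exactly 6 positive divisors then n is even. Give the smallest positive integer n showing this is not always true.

n = 45

n = 12: divisors of 12: 1, 2, 3, 4, 6, 12; 12 is even.
n = 18: divisors of 18: 1, 2, 3, 6, 9, 18; 18 is even.
n = 20: divisors of 20: 1, 2, 4, 5, 10, 20; 20 is even.
n = 28: divisors of 28: 1, 2, 4, 7, 14, 28; 28 is even.
n = 32: divisors of 32: 1, 2, 4, 8, 16, 32; 32 is even.
n = 44: divisors of 44: 1, 2, 4, 11, 22, 44; 44 is even.
n = 45: divisors of 45: 1, 3, 5, 9, 15, 45; 45 is odd.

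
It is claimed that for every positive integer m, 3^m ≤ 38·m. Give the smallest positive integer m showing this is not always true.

We need the least positive integer m for which 3^m > 38·m.
For m = 1, 2, 3, 4 the conclusion holds.
m = 5: 3^m = 243 and 38·m = 190, so 243 > 190.

m = 5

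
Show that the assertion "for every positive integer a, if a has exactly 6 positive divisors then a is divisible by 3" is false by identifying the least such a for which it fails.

For a = 12, 18 the conclusion holds.
a = 20: τ(20) = 6; 20 mod 3 = 2.

a = 20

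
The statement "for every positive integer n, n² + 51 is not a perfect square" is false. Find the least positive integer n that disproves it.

n = 7

A counterexample is any positive integer n such that n² + 51 is a perfect square; we check each in order.
For n = 1, 2, 3, 4, 5, 6 the conclusion holds.
n = 7: 7² + 51 = 100 = 10², a perfect square.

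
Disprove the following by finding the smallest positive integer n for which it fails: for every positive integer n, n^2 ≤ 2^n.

n = 3

n = 1: n^2 = 1 and 2^n = 2, so 1 ≤ 2.
n = 2: n^2 = 4 and 2^n = 4, so 4 ≤ 4.
n = 3: n^2 = 9 and 2^n = 8, so 9 > 8.
Hence n = 3 is a counterexample.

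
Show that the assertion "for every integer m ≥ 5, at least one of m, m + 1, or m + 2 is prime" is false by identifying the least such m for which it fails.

Check each integer m ≥ 5 in order until m, m + 1, m + 2 are all composite.
For m = 5, 6, 7 the conclusion holds.
m = 8: 8 = 2 × 4; 9 = 3 × 3; 10 = 2 × 5 — all composite.

m = 8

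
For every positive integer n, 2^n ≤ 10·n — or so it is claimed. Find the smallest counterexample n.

We need the least positive integer n for which 2^n > 10·n.
The first 5 eligible values, up to n = 5, all satisfy the conclusion.
n = 6: 2^n = 64 and 10·n = 60, so 64 > 60.
Thus n = 6 disproves the claim, and no smaller n works.

n = 6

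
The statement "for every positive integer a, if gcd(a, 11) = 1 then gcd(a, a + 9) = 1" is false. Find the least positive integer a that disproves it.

a = 3

Check each positive integer a in order until gcd(a, 11) = 1 but gcd(a, a + 9) > 1.
For a = 1, 2 the conclusion holds.
a = 3: gcd(3, 12) = 3.
Thus a = 3 disproves the claim, and no smaller a works.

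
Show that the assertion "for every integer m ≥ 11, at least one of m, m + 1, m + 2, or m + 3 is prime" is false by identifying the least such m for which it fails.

m = 24

The first 13 eligible values, up to m = 23, all satisfy the conclusion.
m = 24: 24 = 2 × 12; 25 = 5 × 5; 26 = 2 × 13; 27 = 3 × 9 — all composite.
So m = 24 is the smallest counterexample.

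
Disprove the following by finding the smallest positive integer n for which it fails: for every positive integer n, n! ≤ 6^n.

n = 14

A counterexample is any positive integer n such that n! > 6^n; we check each in order.
For n = 1, 2, 3, 4, …, 11, 12, 13 the conclusion holds.
n = 14: n! = 87178291200 and 6^n = 78364164096, so 87178291200 > 78364164096.
Thus n = 14 disproves the claim, and no smaller n works.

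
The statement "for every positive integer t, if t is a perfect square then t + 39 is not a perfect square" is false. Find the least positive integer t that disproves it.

We need the least positive integer t for which t is a perfect square but t + 39 is a perfect square.
The first 4 eligible values, up to t = 16, all satisfy the conclusion.
t = 25: 25 = 5² and 25 + 39 = 64 = 8².
So t = 25 is the smallest counterexample.

t = 25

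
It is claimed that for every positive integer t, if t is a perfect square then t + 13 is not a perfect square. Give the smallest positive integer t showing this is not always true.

Check each positive integer t in order until t is a perfect square but t + 13 is a perfect square.
t = 1: 1 + 13 = 14, not a perfect square.
t = 4: 4 + 13 = 17, not a perfect square.
t = 9: 9 + 13 = 22, not a perfect square.
t = 16: 16 + 13 = 29, not a perfect square.
t = 25: 25 + 13 = 38, not a perfect square.
t = 36: 36 = 6² and 36 + 13 = 49 = 7².
So t = 36 is the smallest counterexample.

t = 36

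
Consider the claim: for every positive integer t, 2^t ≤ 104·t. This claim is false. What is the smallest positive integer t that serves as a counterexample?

t = 11

For t = 1, 2, 3, 4, 5, 6, 7, 8, 9, 10 the conclusion holds.
t = 11: 2^t = 2048 and 104·t = 1144, so 2048 > 1144.
Hence t = 11 is a counterexample.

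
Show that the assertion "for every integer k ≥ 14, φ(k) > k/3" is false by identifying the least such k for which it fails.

k = 18

We need the least integer k ≥ 14 for which the claim fails.
For k = 14, 15, 16, 17 the conclusion holds.
k = 18: φ(18) = 6 and 18/3 = 6, so φ(18) ≤ 18/3.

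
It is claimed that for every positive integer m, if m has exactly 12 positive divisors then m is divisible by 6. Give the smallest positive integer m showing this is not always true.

m = 140

We need the least positive integer m for which m has exactly 12 positive divisors but m is not divisible by 6.
m = 60: τ(60) = 12; 60 mod 6 = 0.
m = 72: τ(72) = 12; 72 mod 6 = 0.
m = 84: τ(84) = 12; 84 mod 6 = 0.
m = 90: τ(90) = 12; 90 mod 6 = 0.
m = 96: τ(96) = 12; 96 mod 6 = 0.
m = 108: τ(108) = 12; 108 mod 6 = 0.
m = 126: τ(126) = 12; 126 mod 6 = 0.
m = 132: τ(132) = 12; 132 mod 6 = 0.
m = 140: τ(140) = 12; 140 mod 6 = 2.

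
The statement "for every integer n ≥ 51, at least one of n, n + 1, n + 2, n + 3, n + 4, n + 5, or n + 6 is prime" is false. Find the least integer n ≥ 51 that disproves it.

A counterexample is any integer n ≥ 51 such that n, n + 1, n + 2, n + 3, n + 4, n + 5, n + 6 are all composite; we check each in order.
For n = 51, 52, 53, 54, …, 87, 88, 89 the conclusion holds.
n = 90: 90 = 2 × 45; 91 = 7 × 13; 92 = 2 × 46; 93 = 3 × 31; 94 = 2 × 47; 95 = 5 × 19; 96 = 2 × 48 — all composite.
So n = 90 is the smallest counterexample.

n = 90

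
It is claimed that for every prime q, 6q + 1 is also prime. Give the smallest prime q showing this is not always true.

q = 19

A counterexample is any prime q such that 6q + 1 is not prime; we check each in order.
For q = 2, 3, 5, 7, 11, 13, 17 the conclusion holds.
q = 19: 6q + 1 = 115 = 5 × 23, not prime.
Hence q = 19 is a counterexample.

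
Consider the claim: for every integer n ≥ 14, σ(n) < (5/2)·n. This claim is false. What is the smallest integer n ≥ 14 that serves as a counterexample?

n = 24

We need the least integer n ≥ 14 for which the claim fails.
For n = 14, 15, 16, 17, 18, 19, 20, 21, 22, 23 the conclusion holds.
n = 24: σ(24) = 60; 60 ≥ 60.
Thus n = 24 disproves the claim, and no smaller n works.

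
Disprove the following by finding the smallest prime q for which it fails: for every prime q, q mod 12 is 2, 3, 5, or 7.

q = 11

A counterexample is any prime q such that the claim fails; we check each in order.
For q = 2, 3, 5, 7 the conclusion holds.
q = 11: 11 mod 12 = 11 — not in {2, 3, 5, 7}.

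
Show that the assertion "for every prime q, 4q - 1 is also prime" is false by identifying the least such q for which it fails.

q = 7

For q = 2, 3, 5 the conclusion holds.
q = 7: 4q - 1 = 27 = 3 × 9, not prime.
So q = 7 is the smallest counterexample.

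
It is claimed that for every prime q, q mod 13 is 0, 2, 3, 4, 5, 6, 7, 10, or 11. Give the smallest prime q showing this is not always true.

q = 47

We need the least prime q for which the claim fails.
For q = 2, 3, 5, 7, …, 37, 41, 43 the conclusion holds.
q = 47: 47 mod 13 = 8 — not in {0, 2, 3, 4, 5, 6, 7, 10, 11}.
So q = 47 is the smallest counterexample.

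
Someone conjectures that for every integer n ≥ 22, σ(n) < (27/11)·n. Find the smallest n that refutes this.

n = 24

A counterexample is any integer n ≥ 22 such that the claim fails; we check each in order.
n = 22: σ(22) = 36; 36 < 54.
n = 23: σ(23) = 24; 24 < 621/11.
n = 24: σ(24) = 60; 60 ≥ 648/11.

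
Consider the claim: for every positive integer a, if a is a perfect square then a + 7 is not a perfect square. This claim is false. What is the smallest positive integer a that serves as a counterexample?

Check each positive integer a in order until a is a perfect square but a + 7 is a perfect square.
For a = 1, 4 the conclusion holds.
a = 9: 9 = 3² and 9 + 7 = 16 = 4².

a = 9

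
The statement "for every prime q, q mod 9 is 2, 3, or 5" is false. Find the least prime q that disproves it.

q = 7

A counterexample is any prime q such that the claim fails; we check each in order.
For q = 2, 3, 5 the conclusion holds.
q = 7: 7 mod 9 = 7 — not in {2, 3, 5}.
Hence q = 7 is a counterexample.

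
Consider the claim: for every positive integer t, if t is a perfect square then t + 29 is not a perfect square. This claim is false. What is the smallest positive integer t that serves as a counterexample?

t = 196

Check each positive integer t in order until t is a perfect square but t + 29 is a perfect square.
For t = 1, 4, 9, 16, …, 121, 144, 169 the conclusion holds.
t = 196: 196 = 14² and 196 + 29 = 225 = 15².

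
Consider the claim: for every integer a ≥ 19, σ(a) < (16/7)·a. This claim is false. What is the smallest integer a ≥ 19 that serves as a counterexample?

a = 24

A counterexample is any integer a ≥ 19 such that the claim fails; we check each in order.
For a = 19, 20, 21, 22, 23 the conclusion holds.
a = 24: σ(24) = 60; 60 ≥ 384/7.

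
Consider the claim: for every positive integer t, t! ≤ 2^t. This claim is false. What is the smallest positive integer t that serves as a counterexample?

t = 4

Check each positive integer t in order until t! > 2^t.
t = 1: t! = 1 and 2^t = 2, so 1 ≤ 2.
t = 2: t! = 2 and 2^t = 4, so 2 ≤ 4.
t = 3: t! = 6 and 2^t = 8, so 6 ≤ 8.
t = 4: t! = 24 and 2^t = 16, so 24 > 16.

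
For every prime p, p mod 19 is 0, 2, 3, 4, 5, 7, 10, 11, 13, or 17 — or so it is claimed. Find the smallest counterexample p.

The first 10 eligible values, up to p = 29, all satisfy the conclusion.
p = 31: 31 mod 19 = 12 — not in {0, 2, 3, 4, 5, 7, 10, 11, 13, 17}.
Hence p = 31 is a counterexample.

p = 31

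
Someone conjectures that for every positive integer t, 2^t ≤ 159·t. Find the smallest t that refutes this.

A counterexample is any positive integer t such that 2^t > 159·t; we check each in order.
For t = 1, 2, 3, 4, 5, 6, 7, 8, 9, 10 the conclusion holds.
t = 11: 2^t = 2048 and 159·t = 1749, so 2048 > 1749.
Hence t = 11 is a counterexample.

t = 11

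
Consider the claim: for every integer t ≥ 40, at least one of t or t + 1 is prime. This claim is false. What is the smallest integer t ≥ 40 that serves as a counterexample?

t = 44

Check each integer t ≥ 40 in order until t, t + 1 are both composite.
The first 4 eligible values, up to t = 43, all satisfy the conclusion.
t = 44: 44 = 2 × 22; 45 = 3 × 15 — both composite.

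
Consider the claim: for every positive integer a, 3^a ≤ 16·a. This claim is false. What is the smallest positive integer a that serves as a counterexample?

a = 1: 3^a = 3 and 16·a = 16, so 3 ≤ 16.
a = 2: 3^a = 9 and 16·a = 32, so 9 ≤ 32.
a = 3: 3^a = 27 and 16·a = 48, so 27 ≤ 48.
a = 4: 3^a = 81 and 16·a = 64, so 81 > 64.

a = 4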